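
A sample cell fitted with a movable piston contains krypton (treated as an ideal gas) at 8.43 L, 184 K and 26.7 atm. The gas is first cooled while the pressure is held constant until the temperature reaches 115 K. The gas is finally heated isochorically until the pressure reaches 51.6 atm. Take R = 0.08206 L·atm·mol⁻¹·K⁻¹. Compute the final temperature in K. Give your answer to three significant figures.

T₃ ≈ 222 K

P constant ⇒ V ∝ T: P₂ = P₁; V₂ = V₁·(T₂/T₁) = 5.269 L.
V constant ⇒ P ∝ T: V₃ = V₂; T₃ = T₂·(P₃/P₂) = 222.2 K.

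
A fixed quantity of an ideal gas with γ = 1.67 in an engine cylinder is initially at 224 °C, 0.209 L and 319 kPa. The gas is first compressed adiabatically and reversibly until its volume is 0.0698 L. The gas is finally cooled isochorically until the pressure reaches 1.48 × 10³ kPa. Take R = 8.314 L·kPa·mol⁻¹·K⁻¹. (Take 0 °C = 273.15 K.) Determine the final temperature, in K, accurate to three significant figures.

T₃ ≈ 770 K

Convert: T₁ = 497.1 K.
Adiabatic (γ = 1.67), T V^(γ−1) and P V^γ constant: T₂ = T₁·(V₁/V₂)^(γ−1) = 1037 K; P₂ = P₁·(V₁/V₂)^γ = 1992 kPa.
Isochoric, so P/T is constant: V₃ = V₂; T₃ = T₂·(P₃/P₂) = 770.3 K.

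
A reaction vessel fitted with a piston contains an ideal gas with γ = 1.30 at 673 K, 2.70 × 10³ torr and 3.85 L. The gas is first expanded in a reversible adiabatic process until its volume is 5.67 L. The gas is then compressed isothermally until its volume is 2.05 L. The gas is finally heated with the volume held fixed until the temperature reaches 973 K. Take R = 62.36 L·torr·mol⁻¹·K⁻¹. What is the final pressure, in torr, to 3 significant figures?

P₄ ≈ 7.33e+03 torr

Adiabatic (γ = 1.30), T V^(γ−1) and P V^γ constant: T₂ = T₁·(V₁/V₂)^(γ−1) = 599.2 K; P₂ = P₁·(V₁/V₂)^γ = 1632 torr.
T constant ⇒ Boyle's law P V = const: T₃ = T₂; P₃ = P₂·(V₂/V₃) = 4515 torr.
V constant ⇒ P ∝ T: V₄ = V₃; P₄ = P₃·(T₄/T₃) = 7331 torr.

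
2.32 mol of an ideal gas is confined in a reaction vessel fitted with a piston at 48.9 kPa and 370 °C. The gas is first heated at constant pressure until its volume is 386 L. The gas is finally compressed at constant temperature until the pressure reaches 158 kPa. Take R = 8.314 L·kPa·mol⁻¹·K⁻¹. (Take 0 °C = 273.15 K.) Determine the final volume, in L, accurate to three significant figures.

Convert: T₁ = 643.1 K.
From PV = nRT: V₁ = nRT₁/P₁ = 253.7 L.
P constant ⇒ V ∝ T: P₂ = P₁; T₂ = T₁·(V₂/V₁) = 978.6 K.
T constant ⇒ Boyle's law P V = const: T₃ = T₂; V₃ = V₂·(P₂/P₃) = 119.5 L.

V₃ ≈ 119 L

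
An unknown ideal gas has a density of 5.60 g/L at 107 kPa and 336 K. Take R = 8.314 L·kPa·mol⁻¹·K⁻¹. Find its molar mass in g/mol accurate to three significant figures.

ρ = PM/(RT) ⇒ M = ρRT/P = (5.60 × 8.314 × 336.0) / 107

M ≈ 146 g/mol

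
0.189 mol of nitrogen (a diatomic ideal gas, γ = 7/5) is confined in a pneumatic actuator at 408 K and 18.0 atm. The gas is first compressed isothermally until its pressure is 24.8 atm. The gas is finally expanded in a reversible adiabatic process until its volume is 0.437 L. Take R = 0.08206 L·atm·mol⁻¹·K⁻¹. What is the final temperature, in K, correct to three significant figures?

T₃ ≈ 329 K

From PV = nRT: V₁ = nRT₁/P₁ = 0.3515 L.
Isothermal, so P V is constant: T₂ = T₁; V₂ = V₁·(P₁/P₂) = 0.2552 L.
Adiabatic (γ = 7/5), T V^(γ−1) and P V^γ constant: T₃ = T₂·(V₂/V₃)^(γ−1) = 329.0 K; P₃ = P₂·(V₂/V₃)^γ = 11.68 atm.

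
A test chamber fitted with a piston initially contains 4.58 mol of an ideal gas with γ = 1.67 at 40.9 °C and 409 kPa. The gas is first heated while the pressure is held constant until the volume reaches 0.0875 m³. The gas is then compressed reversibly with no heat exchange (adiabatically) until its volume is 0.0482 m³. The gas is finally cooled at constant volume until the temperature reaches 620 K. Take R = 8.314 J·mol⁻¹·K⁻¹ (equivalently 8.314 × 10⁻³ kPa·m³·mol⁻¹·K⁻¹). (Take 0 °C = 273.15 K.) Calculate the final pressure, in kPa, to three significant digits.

P₄ ≈ 490 kPa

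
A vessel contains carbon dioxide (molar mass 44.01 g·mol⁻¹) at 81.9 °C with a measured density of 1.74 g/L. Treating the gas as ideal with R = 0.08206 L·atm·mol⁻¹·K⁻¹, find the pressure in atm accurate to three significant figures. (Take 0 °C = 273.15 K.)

P ≈ 1.15 atm

ρ = PM/(RT) ⇒ P = ρRT/M = (1.74 × 0.08206 × 355.0) / 44.01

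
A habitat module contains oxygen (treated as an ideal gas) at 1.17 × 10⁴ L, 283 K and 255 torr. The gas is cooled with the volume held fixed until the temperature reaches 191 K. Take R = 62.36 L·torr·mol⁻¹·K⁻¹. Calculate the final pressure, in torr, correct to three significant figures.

P₂ ≈ 172 torr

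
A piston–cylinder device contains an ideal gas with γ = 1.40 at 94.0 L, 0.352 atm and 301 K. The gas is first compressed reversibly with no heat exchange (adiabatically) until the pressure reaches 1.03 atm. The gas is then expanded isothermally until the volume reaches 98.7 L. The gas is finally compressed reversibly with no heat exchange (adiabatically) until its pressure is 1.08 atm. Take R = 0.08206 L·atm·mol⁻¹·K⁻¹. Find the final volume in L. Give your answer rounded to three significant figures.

V₄ ≈ 53.3 L

Reversible adiabatic, γ = 1.40: T₂ = T₁·(P₂/P₁)^((γ−1)/γ) = 409.1 K; V₂ = V₁·(P₁/P₂)^(1/γ) = 43.66 L.
Isothermal, so P V is constant: T₃ = T₂; P₃ = P₂·(V₂/V₃) = 0.4556 atm.
Adiabatic (γ = 1.40), T V^(γ−1) and P V^γ constant: T₄ = T₃·(P₄/P₃)^((γ−1)/γ) = 523.5 K; V₄ = V₃·(P₃/P₄)^(1/γ) = 53.28 L.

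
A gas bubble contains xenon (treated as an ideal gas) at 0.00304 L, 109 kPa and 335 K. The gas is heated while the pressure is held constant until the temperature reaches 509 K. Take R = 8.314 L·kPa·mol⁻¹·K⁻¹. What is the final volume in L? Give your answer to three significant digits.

Isobaric, so V/T is constant: P₂ = P₁; V₂ = V₁·(T₂/T₁) = 0.004619 L.

V₂ ≈ 0.00462 L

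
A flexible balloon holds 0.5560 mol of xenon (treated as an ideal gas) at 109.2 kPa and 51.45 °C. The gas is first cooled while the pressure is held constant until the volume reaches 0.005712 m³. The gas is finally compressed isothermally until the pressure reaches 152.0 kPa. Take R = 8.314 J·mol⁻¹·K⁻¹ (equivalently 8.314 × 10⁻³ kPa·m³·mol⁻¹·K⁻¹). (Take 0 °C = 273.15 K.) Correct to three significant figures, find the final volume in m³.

Convert: T₁ = 324.6 K.
From PV = nRT: V₁ = nRT₁/P₁ = 0.01374 m³.
P constant ⇒ V ∝ T: P₂ = P₁; T₂ = T₁·(V₂/V₁) = 134.9 K.
Isothermal, so P V is constant: T₃ = T₂; V₃ = V₂·(P₂/P₃) = 0.004104 m³.

V₃ ≈ 0.00410 m³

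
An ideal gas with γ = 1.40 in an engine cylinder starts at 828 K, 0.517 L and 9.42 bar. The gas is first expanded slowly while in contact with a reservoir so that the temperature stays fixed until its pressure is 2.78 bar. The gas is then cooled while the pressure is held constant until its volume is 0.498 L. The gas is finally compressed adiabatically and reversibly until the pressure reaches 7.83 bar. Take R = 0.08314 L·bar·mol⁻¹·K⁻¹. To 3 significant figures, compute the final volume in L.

V₄ ≈ 0.238 L

Isothermal, so P V is constant: T₂ = T₁; V₂ = V₁·(P₁/P₂) = 1.752 L.
P constant ⇒ V ∝ T: P₃ = P₂; T₃ = T₂·(V₃/V₂) = 235.4 K.
Reversible adiabatic, γ = 1.40: T₄ = T₃·(P₄/P₃)^((γ−1)/γ) = 316.4 K; V₄ = V₃·(P₃/P₄)^(1/γ) = 0.2377 L.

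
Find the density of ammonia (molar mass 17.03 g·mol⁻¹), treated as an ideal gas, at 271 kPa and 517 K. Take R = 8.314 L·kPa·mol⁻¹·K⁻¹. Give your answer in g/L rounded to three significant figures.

ρ ≈ 1.07 g/L

ρ = PM/(RT) = (271 × 17.03) / (8.314 × 517.0)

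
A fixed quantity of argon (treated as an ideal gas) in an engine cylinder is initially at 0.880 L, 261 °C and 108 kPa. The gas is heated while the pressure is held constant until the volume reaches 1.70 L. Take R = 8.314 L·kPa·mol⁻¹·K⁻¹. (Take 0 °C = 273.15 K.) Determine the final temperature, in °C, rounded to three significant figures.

T₂ ≈ 759 °C

Convert: T₁ = 534.1 K.
P constant ⇒ V ∝ T: P₂ = P₁; T₂ = T₁·(V₂/V₁) = 1032 K.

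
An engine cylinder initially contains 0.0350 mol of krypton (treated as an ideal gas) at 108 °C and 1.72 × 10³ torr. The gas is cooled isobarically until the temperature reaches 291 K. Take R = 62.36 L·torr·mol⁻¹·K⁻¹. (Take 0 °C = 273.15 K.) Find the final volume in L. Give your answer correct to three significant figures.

Convert: T₁ = 381.1 K.
From PV = nRT: V₁ = nRT₁/P₁ = 0.4837 L.
Isobaric, so V/T is constant: P₂ = P₁; V₂ = V₁·(T₂/T₁) = 0.3693 L.

V₂ ≈ 0.369 L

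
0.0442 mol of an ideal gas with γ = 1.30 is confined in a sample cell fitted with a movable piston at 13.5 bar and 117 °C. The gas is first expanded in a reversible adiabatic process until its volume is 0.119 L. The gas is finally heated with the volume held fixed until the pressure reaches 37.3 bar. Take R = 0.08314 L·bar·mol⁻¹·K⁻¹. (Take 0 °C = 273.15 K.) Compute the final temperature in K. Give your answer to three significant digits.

Convert: T₁ = 390.1 K.
From PV = nRT: V₁ = nRT₁/P₁ = 0.1062 L.
Adiabatic (γ = 1.30), T V^(γ−1) and P V^γ constant: T₂ = T₁·(V₁/V₂)^(γ−1) = 377.1 K; P₂ = P₁·(V₁/V₂)^γ = 11.64 bar.
Isochoric, so P/T is constant: V₃ = V₂; T₃ = T₂·(P₃/P₂) = 1208 K.

T₃ ≈ 1.21e+03 K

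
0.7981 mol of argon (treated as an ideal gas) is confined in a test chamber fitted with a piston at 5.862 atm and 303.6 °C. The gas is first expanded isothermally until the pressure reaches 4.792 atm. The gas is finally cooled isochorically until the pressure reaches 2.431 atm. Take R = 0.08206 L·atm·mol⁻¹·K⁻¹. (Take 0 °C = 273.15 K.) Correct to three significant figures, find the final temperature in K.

Convert: T₁ = 576.8 K.
From PV = nRT: V₁ = nRT₁/P₁ = 6.444 L.
Isothermal, so P V is constant: T₂ = T₁; V₂ = V₁·(P₁/P₂) = 7.882 L.
Isochoric, so P/T is constant: V₃ = V₂; T₃ = T₂·(P₃/P₂) = 292.6 K.

T₃ ≈ 293 K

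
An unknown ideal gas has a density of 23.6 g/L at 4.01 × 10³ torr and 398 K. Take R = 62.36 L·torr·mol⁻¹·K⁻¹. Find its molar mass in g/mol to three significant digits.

ρ = PM/(RT) ⇒ M = ρRT/P = (23.6 × 62.36 × 398.0) / 4.01e+03

M ≈ 146 g/mol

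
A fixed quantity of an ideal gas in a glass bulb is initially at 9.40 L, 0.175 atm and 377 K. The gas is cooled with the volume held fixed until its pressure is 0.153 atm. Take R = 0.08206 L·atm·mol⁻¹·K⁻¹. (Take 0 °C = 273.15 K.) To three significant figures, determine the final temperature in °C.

T₂ ≈ 56.5 °C

V constant ⇒ P ∝ T: V₂ = V₁; T₂ = T₁·(P₂/P₁) = 329.6 K.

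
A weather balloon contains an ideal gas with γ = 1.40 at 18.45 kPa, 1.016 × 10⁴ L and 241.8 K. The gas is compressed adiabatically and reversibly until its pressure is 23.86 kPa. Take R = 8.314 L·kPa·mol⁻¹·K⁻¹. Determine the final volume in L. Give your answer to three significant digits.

V₂ ≈ 8.46e+03 L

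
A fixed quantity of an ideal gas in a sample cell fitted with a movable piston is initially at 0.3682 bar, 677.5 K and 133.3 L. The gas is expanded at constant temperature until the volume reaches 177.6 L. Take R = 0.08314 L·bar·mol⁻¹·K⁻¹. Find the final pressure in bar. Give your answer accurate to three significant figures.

T constant ⇒ Boyle's law P V = const: T₂ = T₁; P₂ = P₁·(V₁/V₂) = 0.2764 bar.

P₂ ≈ 0.276 bar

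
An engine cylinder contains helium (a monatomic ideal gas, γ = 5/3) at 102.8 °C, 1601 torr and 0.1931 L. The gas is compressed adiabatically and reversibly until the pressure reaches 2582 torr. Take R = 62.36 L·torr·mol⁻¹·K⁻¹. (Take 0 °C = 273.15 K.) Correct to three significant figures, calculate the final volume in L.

Convert: T₁ = 375.9 K.
Reversible adiabatic, γ = 5/3: T₂ = T₁·(P₂/P₁)^((γ−1)/γ) = 455.2 K; V₂ = V₁·(P₁/P₂)^(1/γ) = 0.1450 L.

V₂ ≈ 0.145 L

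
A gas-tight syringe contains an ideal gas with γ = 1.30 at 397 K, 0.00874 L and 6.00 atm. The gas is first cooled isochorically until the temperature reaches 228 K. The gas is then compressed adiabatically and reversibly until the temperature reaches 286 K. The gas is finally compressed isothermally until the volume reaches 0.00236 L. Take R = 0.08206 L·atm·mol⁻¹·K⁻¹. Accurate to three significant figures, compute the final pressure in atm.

P₄ ≈ 16.0 atm

V constant ⇒ P ∝ T: V₂ = V₁; P₂ = P₁·(T₂/T₁) = 3.446 atm.
Adiabatic (γ = 1.30), T V^(γ−1) and P V^γ constant: P₃ = P₂·(T₃/T₂)^(γ/(γ−1)) = 9.201 atm; V₃ = V₂·(T₂/T₃)^(1/(γ−1)) = 0.004106 L.
Isothermal, so P V is constant: T₄ = T₃; P₄ = P₃·(V₃/V₄) = 16.01 atm.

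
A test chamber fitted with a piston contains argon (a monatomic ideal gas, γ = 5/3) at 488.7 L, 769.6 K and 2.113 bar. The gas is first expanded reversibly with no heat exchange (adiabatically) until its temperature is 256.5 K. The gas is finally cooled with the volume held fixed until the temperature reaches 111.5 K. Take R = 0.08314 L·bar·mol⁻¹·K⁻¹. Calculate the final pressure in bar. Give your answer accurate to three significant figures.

Adiabatic (γ = 5/3), T V^(γ−1) and P V^γ constant: P₂ = P₁·(T₂/T₁)^(γ/(γ−1)) = 0.1355 bar; V₂ = V₁·(T₁/T₂)^(1/(γ−1)) = 2540 L.
Isochoric, so P/T is constant: V₃ = V₂; P₃ = P₂·(T₃/T₂) = 0.05890 bar.

P₃ ≈ 0.0589 bar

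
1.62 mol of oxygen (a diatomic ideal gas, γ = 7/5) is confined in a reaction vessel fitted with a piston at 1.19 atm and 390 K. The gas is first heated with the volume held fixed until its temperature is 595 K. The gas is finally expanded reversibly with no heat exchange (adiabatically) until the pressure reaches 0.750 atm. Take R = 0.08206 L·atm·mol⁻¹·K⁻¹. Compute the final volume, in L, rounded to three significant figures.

From PV = nRT: V₁ = nRT₁/P₁ = 43.57 L.
Isochoric, so P/T is constant: V₂ = V₁; P₂ = P₁·(T₂/T₁) = 1.816 atm.
Reversible adiabatic, γ = 7/5: T₃ = T₂·(P₃/P₂)^((γ−1)/γ) = 462.2 K; V₃ = V₂·(P₂/P₃)^(1/γ) = 81.92 L.

V₃ ≈ 81.9 L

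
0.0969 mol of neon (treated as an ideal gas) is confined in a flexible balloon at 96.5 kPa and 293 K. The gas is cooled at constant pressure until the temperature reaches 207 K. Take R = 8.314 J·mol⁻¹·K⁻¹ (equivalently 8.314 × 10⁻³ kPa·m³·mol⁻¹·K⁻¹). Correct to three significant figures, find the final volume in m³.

V₂ ≈ 0.00173 m³

From PV = nRT: V₁ = nRT₁/P₁ = 0.002446 m³.
P constant ⇒ V ∝ T: P₂ = P₁; V₂ = V₁·(T₂/T₁) = 0.001728 m³.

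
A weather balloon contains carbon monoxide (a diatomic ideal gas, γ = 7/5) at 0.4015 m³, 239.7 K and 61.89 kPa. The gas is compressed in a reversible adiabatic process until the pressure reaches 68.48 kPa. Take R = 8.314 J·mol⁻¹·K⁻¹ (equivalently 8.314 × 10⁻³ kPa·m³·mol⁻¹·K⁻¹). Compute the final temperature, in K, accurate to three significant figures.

Reversible adiabatic, γ = 7/5: T₂ = T₁·(P₂/P₁)^((γ−1)/γ) = 246.7 K; V₂ = V₁·(P₁/P₂)^(1/γ) = 0.3735 m³.

T₂ ≈ 247 K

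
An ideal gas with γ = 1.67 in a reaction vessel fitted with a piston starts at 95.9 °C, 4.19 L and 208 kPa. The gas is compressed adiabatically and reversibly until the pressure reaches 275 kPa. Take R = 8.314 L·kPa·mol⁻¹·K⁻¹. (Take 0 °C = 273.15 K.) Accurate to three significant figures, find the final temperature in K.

T₂ ≈ 413 K

Convert: T₁ = 369.0 K.
Reversible adiabatic, γ = 1.67: T₂ = T₁·(P₂/P₁)^((γ−1)/γ) = 412.8 K; V₂ = V₁·(P₁/P₂)^(1/γ) = 3.545 L.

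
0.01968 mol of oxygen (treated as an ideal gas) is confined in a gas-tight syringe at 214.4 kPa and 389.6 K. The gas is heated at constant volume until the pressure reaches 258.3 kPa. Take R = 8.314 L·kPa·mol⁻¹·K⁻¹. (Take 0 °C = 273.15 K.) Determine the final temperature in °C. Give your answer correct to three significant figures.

T₂ ≈ 196 °C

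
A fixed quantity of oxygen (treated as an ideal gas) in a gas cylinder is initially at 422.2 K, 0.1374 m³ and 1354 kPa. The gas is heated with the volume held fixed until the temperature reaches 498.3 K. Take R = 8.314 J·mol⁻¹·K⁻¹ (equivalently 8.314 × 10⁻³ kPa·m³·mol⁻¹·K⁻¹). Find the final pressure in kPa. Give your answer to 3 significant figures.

P₂ ≈ 1.60e+03 kPa

V constant ⇒ P ∝ T: V₂ = V₁; P₂ = P₁·(T₂/T₁) = 1598 kPa.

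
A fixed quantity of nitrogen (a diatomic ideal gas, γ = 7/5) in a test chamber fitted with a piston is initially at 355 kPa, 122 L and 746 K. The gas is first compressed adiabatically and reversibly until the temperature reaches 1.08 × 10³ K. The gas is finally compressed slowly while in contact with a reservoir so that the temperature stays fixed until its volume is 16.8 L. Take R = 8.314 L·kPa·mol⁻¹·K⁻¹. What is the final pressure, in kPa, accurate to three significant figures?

P₃ ≈ 3.73e+03 kPa

Adiabatic (γ = 7/5), T V^(γ−1) and P V^γ constant: P₂ = P₁·(T₂/T₁)^(γ/(γ−1)) = 1296 kPa; V₂ = V₁·(T₁/T₂)^(1/(γ−1)) = 48.38 L.
T constant ⇒ Boyle's law P V = const: T₃ = T₂; P₃ = P₂·(V₂/V₃) = 3732 kPa.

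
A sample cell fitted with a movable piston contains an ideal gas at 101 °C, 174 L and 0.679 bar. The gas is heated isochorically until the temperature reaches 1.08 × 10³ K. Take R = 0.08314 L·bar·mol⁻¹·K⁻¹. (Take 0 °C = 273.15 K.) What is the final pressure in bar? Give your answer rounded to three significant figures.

Convert: T₁ = 374.1 K.
V constant ⇒ P ∝ T: V₂ = V₁; P₂ = P₁·(T₂/T₁) = 1.960 bar.

P₂ ≈ 1.96 bar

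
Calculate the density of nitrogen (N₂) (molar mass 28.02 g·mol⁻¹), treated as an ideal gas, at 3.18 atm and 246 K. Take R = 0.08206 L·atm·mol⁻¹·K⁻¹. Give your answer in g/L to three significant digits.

ρ = PM/(RT) = (3.18 × 28.02) / (0.08206 × 246.0)

ρ ≈ 4.41 g/L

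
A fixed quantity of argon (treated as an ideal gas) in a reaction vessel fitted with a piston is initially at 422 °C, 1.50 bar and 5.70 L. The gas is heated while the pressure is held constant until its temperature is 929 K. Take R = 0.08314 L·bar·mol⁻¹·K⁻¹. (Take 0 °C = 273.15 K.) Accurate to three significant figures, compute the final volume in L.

V₂ ≈ 7.62 L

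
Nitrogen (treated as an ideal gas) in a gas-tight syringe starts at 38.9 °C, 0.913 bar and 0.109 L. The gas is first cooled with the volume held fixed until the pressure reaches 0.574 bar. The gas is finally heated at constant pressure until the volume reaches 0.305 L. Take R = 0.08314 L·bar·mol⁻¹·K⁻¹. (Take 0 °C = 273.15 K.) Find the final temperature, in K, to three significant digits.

Convert: T₁ = 312.0 K.
V constant ⇒ P ∝ T: V₂ = V₁; T₂ = T₁·(P₂/P₁) = 196.2 K.
Isobaric, so V/T is constant: P₃ = P₂; T₃ = T₂·(V₃/V₂) = 549.0 K.

T₃ ≈ 549 K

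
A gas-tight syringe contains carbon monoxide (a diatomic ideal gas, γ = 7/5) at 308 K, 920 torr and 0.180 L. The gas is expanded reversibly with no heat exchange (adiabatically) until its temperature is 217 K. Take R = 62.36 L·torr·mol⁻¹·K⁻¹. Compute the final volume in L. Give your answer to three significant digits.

Adiabatic (γ = 7/5), T V^(γ−1) and P V^γ constant: P₂ = P₁·(T₂/T₁)^(γ/(γ−1)) = 270.1 torr; V₂ = V₁·(T₁/T₂)^(1/(γ−1)) = 0.4320 L.

V₂ ≈ 0.432 L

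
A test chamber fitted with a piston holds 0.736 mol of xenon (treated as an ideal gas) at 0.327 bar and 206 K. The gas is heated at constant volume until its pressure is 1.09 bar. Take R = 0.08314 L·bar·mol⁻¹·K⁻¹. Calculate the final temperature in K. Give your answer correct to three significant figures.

T₂ ≈ 687 K

From PV = nRT: V₁ = nRT₁/P₁ = 38.55 L.
Isochoric, so P/T is constant: V₂ = V₁; T₂ = T₁·(P₂/P₁) = 686.7 K.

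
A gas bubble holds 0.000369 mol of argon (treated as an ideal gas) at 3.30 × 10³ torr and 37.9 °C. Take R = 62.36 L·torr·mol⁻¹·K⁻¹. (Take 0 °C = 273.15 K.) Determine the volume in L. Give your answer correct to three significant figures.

V ≈ 0.00217 L

Convert: T = 311.05 K.
PV = nRT ⇒ V = nRT/P = (0.000369 × 62.36 × 311.05) / 3.30e+03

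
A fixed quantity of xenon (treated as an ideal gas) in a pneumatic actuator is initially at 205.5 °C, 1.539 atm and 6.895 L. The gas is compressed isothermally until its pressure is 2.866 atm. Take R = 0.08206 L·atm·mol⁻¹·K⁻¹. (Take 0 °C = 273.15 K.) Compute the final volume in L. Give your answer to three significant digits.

V₂ ≈ 3.70 L

Convert: T₁ = 478.6 K.
Isothermal, so P V is constant: T₂ = T₁; V₂ = V₁·(P₁/P₂) = 3.703 L.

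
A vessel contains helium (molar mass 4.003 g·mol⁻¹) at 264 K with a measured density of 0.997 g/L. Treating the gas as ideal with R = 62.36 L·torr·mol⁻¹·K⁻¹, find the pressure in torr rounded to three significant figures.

ρ = PM/(RT) ⇒ P = ρRT/M = (0.997 × 62.36 × 264.0) / 4.003

P ≈ 4.10e+03 torr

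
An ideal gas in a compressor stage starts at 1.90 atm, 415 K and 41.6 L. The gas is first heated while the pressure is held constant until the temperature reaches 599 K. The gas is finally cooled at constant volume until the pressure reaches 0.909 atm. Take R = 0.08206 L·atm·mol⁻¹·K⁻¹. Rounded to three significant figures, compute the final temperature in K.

Isobaric, so V/T is constant: P₂ = P₁; V₂ = V₁·(T₂/T₁) = 60.04 L.
Isochoric, so P/T is constant: V₃ = V₂; T₃ = T₂·(P₃/P₂) = 286.6 K.

T₃ ≈ 287 K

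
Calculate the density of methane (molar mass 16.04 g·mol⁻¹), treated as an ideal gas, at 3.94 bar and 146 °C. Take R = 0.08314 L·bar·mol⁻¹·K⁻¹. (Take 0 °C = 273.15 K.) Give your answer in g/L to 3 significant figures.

ρ = PM/(RT) = (3.94 × 16.04) / (0.08314 × 419.1)

ρ ≈ 1.81 g/L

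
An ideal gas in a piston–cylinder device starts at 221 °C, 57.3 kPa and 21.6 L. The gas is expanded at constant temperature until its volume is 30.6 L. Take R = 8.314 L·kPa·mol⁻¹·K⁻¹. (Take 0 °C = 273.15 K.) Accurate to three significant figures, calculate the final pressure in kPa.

P₂ ≈ 40.4 kPa

Convert: T₁ = 494.1 K.
Isothermal, so P V is constant: T₂ = T₁; P₂ = P₁·(V₁/V₂) = 40.45 kPa.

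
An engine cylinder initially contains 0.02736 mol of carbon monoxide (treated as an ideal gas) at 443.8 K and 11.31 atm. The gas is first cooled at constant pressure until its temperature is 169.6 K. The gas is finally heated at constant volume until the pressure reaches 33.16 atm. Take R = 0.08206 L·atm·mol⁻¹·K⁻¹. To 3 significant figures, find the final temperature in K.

T₃ ≈ 497 K

From PV = nRT: V₁ = nRT₁/P₁ = 0.08810 L.
Isobaric, so V/T is constant: P₂ = P₁; V₂ = V₁·(T₂/T₁) = 0.03367 L.
V constant ⇒ P ∝ T: V₃ = V₂; T₃ = T₂·(P₃/P₂) = 497.3 K.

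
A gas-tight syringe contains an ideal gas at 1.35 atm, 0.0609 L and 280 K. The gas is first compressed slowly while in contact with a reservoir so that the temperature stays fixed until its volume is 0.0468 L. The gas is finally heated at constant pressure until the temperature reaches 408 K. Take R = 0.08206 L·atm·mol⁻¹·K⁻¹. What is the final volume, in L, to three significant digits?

T constant ⇒ Boyle's law P V = const: T₂ = T₁; P₂ = P₁·(V₁/V₂) = 1.757 atm.
Isobaric, so V/T is constant: P₃ = P₂; V₃ = V₂·(T₃/T₂) = 0.06819 L.

V₃ ≈ 0.0682 L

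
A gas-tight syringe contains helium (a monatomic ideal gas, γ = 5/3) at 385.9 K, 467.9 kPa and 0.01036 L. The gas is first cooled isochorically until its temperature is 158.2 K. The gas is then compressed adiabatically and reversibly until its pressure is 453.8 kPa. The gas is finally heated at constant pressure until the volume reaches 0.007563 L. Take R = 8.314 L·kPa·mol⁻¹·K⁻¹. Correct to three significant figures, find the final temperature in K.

T₄ ≈ 273 K

V constant ⇒ P ∝ T: V₂ = V₁; P₂ = P₁·(T₂/T₁) = 191.8 kPa.
Reversible adiabatic, γ = 5/3: T₃ = T₂·(P₃/P₂)^((γ−1)/γ) = 223.3 K; V₃ = V₂·(P₂/P₃)^(1/γ) = 0.006180 L.
P constant ⇒ V ∝ T: P₄ = P₃; T₄ = T₃·(V₄/V₃) = 273.2 K.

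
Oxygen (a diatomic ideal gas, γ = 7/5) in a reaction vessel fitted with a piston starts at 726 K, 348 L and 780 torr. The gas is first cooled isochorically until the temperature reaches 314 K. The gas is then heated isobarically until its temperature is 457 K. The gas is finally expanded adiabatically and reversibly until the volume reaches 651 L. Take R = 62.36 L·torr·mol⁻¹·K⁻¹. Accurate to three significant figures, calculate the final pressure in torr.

V constant ⇒ P ∝ T: V₂ = V₁; P₂ = P₁·(T₂/T₁) = 337.4 torr.
P constant ⇒ V ∝ T: P₃ = P₂; V₃ = V₂·(T₃/T₂) = 506.5 L.
Adiabatic (γ = 7/5), T V^(γ−1) and P V^γ constant: T₄ = T₃·(V₃/V₄)^(γ−1) = 413.3 K; P₄ = P₃·(V₃/V₄)^γ = 237.4 torr.

P₄ ≈ 237 torr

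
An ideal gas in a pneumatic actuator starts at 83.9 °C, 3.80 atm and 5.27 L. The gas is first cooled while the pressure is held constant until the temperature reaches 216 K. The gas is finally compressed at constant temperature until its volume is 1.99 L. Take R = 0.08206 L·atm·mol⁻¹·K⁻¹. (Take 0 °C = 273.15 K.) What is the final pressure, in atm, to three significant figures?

Convert: T₁ = 357.0 K.
Isobaric, so V/T is constant: P₂ = P₁; V₂ = V₁·(T₂/T₁) = 3.188 L.
Isothermal, so P V is constant: T₃ = T₂; P₃ = P₂·(V₂/V₃) = 6.088 atm.

P₃ ≈ 6.09 atm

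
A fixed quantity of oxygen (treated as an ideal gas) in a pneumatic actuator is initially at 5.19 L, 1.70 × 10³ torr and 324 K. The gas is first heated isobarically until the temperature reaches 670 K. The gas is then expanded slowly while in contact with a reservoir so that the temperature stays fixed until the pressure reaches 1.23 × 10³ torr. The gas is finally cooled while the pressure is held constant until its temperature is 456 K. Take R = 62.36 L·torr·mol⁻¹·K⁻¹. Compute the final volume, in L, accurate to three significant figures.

Isobaric, so V/T is constant: P₂ = P₁; V₂ = V₁·(T₂/T₁) = 10.73 L.
T constant ⇒ Boyle's law P V = const: T₃ = T₂; V₃ = V₂·(P₂/P₃) = 14.83 L.
Isobaric, so V/T is constant: P₄ = P₃; V₄ = V₃·(T₄/T₃) = 10.10 L.

V₄ ≈ 10.1 L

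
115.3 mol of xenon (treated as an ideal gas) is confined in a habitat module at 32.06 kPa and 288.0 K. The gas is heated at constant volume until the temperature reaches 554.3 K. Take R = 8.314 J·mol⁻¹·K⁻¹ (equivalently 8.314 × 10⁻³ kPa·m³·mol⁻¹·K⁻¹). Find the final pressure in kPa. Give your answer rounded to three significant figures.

P₂ ≈ 61.7 kPa

From PV = nRT: V₁ = nRT₁/P₁ = 8.611 m³.
Isochoric, so P/T is constant: V₂ = V₁; P₂ = P₁·(T₂/T₁) = 61.70 kPa.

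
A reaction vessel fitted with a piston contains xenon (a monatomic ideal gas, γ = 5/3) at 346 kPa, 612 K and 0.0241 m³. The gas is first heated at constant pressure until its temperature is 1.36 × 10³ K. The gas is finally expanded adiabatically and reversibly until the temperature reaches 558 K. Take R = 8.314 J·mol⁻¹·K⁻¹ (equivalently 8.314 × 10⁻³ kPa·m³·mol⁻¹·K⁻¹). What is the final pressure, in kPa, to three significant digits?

P₃ ≈ 37.3 kPa

Isobaric, so V/T is constant: P₂ = P₁; V₂ = V₁·(T₂/T₁) = 0.05356 m³.
Reversible adiabatic, γ = 5/3: P₃ = P₂·(T₃/T₂)^(γ/(γ−1)) = 37.31 kPa; V₃ = V₂·(T₂/T₃)^(1/(γ−1)) = 0.2038 m³.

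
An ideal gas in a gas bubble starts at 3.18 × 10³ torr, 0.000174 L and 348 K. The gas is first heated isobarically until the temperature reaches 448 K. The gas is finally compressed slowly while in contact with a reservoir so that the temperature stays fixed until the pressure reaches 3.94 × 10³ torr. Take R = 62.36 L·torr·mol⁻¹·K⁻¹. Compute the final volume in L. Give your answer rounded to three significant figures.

V₃ ≈ 0.000181 L

Isobaric, so V/T is constant: P₂ = P₁; V₂ = V₁·(T₂/T₁) = 0.0002240 L.
T constant ⇒ Boyle's law P V = const: T₃ = T₂; V₃ = V₂·(P₂/P₃) = 0.0001808 L.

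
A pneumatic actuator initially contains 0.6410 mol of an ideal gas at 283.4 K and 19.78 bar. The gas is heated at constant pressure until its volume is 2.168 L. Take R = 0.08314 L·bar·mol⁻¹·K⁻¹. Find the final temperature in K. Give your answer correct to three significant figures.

From PV = nRT: V₁ = nRT₁/P₁ = 0.7636 L.
Isobaric, so V/T is constant: P₂ = P₁; T₂ = T₁·(V₂/V₁) = 804.7 K.

T₂ ≈ 805 K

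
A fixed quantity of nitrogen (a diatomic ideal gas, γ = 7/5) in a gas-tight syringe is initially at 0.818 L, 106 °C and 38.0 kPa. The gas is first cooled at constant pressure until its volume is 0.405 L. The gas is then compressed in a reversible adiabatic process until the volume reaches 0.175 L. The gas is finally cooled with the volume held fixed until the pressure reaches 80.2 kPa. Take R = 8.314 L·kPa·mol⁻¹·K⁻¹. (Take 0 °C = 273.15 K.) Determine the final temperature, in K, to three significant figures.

T₄ ≈ 171 K

Convert: T₁ = 379.1 K.
Isobaric, so V/T is constant: P₂ = P₁; T₂ = T₁·(V₂/V₁) = 187.7 K.
Adiabatic (γ = 7/5), T V^(γ−1) and P V^γ constant: T₃ = T₂·(V₂/V₃)^(γ−1) = 262.6 K; P₃ = P₂·(V₂/V₃)^γ = 123.0 kPa.
V constant ⇒ P ∝ T: V₄ = V₃; T₄ = T₃·(P₄/P₃) = 171.2 K.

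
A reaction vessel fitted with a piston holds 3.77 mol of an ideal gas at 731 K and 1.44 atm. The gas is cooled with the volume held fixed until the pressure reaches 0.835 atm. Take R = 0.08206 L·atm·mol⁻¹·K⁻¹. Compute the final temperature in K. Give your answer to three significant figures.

T₂ ≈ 424 K

From PV = nRT: V₁ = nRT₁/P₁ = 157.0 L.
Isochoric, so P/T is constant: V₂ = V₁; T₂ = T₁·(P₂/P₁) = 423.9 K.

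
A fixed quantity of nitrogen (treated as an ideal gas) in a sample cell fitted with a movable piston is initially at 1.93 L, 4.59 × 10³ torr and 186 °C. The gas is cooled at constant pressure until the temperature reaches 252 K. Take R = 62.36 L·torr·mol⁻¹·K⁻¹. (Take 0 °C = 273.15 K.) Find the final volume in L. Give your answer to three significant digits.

Convert: T₁ = 459.1 K.
P constant ⇒ V ∝ T: P₂ = P₁; V₂ = V₁·(T₂/T₁) = 1.059 L.

V₂ ≈ 1.06 L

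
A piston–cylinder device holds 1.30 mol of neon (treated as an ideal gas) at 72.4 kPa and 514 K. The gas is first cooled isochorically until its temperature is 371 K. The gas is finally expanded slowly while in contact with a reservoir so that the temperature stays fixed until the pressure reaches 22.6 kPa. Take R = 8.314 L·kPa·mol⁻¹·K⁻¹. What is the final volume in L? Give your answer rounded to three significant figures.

V₃ ≈ 177 L

From PV = nRT: V₁ = nRT₁/P₁ = 76.73 L.
Isochoric, so P/T is constant: V₂ = V₁; P₂ = P₁·(T₂/T₁) = 52.26 kPa.
T constant ⇒ Boyle's law P V = const: T₃ = T₂; V₃ = V₂·(P₂/P₃) = 177.4 L.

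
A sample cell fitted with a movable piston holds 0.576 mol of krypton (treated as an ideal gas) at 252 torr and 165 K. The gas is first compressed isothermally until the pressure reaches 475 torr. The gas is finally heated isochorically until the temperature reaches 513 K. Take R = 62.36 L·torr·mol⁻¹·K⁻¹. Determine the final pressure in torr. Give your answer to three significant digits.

P₃ ≈ 1.48e+03 torr

From PV = nRT: V₁ = nRT₁/P₁ = 23.52 L.
Isothermal, so P V is constant: T₂ = T₁; V₂ = V₁·(P₁/P₂) = 12.48 L.
Isochoric, so P/T is constant: V₃ = V₂; P₃ = P₂·(T₃/T₂) = 1477 torr.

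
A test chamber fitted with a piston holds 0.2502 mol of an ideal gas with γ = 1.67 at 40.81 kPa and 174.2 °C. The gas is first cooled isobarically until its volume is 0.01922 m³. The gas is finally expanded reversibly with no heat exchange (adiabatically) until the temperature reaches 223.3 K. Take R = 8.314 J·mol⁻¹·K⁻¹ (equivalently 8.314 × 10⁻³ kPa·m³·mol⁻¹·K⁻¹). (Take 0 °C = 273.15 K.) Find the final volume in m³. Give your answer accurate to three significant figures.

V₃ ≈ 0.0420 m³

Convert: T₁ = 447.3 K.
From PV = nRT: V₁ = nRT₁/P₁ = 0.02280 m³.
Isobaric, so V/T is constant: P₂ = P₁; T₂ = T₁·(V₂/V₁) = 377.1 K.
Adiabatic (γ = 1.67), T V^(γ−1) and P V^γ constant: P₃ = P₂·(T₃/T₂)^(γ/(γ−1)) = 11.06 kPa; V₃ = V₂·(T₂/T₃)^(1/(γ−1)) = 0.04201 m³.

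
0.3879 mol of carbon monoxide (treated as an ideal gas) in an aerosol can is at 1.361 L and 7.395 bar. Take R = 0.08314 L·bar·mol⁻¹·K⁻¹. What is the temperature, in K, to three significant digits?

T ≈ 312 K

PV = nRT ⇒ T = PV/(nR) = (7.395 × 1.361) / (0.3879 × 0.08314)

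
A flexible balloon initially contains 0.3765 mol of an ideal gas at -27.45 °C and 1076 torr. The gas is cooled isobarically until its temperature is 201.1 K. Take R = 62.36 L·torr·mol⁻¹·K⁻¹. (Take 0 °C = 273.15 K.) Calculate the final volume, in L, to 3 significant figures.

Convert: T₁ = 245.7 K.
From PV = nRT: V₁ = nRT₁/P₁ = 5.361 L.
Isobaric, so V/T is constant: P₂ = P₁; V₂ = V₁·(T₂/T₁) = 4.388 L.

V₂ ≈ 4.39 L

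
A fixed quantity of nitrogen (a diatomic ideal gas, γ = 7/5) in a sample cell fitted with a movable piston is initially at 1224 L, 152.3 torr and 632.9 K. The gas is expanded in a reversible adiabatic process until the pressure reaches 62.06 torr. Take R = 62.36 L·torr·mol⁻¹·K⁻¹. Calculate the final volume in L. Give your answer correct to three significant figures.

V₂ ≈ 2.32e+03 L

Reversible adiabatic, γ = 7/5: T₂ = T₁·(P₂/P₁)^((γ−1)/γ) = 489.7 K; V₂ = V₁·(P₁/P₂)^(1/γ) = 2324 L.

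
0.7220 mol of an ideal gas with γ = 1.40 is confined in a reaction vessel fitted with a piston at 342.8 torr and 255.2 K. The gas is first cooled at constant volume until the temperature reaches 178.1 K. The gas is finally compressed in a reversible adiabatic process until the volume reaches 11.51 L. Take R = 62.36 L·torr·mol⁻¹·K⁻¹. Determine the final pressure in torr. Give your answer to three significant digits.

P₃ ≈ 1.07e+03 torr

From PV = nRT: V₁ = nRT₁/P₁ = 33.52 L.
Isochoric, so P/T is constant: V₂ = V₁; P₂ = P₁·(T₂/T₁) = 239.2 torr.
Adiabatic (γ = 1.40), T V^(γ−1) and P V^γ constant: T₃ = T₂·(V₂/V₃)^(γ−1) = 273.1 K; P₃ = P₂·(V₂/V₃)^γ = 1068 torr.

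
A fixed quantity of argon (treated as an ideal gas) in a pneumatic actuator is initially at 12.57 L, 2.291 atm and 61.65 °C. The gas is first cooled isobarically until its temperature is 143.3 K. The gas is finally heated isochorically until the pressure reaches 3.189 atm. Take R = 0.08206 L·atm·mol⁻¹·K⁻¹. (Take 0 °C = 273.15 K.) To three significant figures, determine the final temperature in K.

Convert: T₁ = 334.8 K.
Isobaric, so V/T is constant: P₂ = P₁; V₂ = V₁·(T₂/T₁) = 5.380 L.
V constant ⇒ P ∝ T: V₃ = V₂; T₃ = T₂·(P₃/P₂) = 199.5 K.

T₃ ≈ 199 K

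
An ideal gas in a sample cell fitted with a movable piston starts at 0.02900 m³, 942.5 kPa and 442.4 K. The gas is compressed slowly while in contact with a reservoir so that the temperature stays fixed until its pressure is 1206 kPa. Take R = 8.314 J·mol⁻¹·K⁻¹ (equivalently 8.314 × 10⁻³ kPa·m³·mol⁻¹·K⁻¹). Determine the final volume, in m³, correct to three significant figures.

Isothermal, so P V is constant: T₂ = T₁; V₂ = V₁·(P₁/P₂) = 0.02266 m³.

V₂ ≈ 0.0227 m³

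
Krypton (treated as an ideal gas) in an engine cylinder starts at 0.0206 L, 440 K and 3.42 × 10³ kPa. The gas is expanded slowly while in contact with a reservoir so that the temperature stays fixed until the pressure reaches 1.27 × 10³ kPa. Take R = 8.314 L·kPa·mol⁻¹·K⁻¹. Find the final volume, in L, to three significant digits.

V₂ ≈ 0.0555 L

Isothermal, so P V is constant: T₂ = T₁; V₂ = V₁·(P₁/P₂) = 0.05547 L.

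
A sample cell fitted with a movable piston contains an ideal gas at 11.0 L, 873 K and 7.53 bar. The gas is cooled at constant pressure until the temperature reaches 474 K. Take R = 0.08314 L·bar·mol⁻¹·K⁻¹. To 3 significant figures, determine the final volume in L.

V₂ ≈ 5.97 L

Isobaric, so V/T is constant: P₂ = P₁; V₂ = V₁·(T₂/T₁) = 5.973 L.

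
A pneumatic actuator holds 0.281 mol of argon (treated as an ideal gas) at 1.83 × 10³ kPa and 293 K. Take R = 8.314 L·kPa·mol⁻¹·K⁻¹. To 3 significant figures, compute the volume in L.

PV = nRT ⇒ V = nRT/P = (0.281 × 8.314 × 293) / 1.83e+03

V ≈ 0.374 L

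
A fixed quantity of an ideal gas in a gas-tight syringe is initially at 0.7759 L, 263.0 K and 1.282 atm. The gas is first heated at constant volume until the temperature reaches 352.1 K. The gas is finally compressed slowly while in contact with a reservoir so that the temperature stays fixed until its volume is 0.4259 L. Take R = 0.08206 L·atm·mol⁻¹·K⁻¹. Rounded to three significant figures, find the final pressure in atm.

V constant ⇒ P ∝ T: V₂ = V₁; P₂ = P₁·(T₂/T₁) = 1.716 atm.
Isothermal, so P V is constant: T₃ = T₂; P₃ = P₂·(V₂/V₃) = 3.127 atm.

P₃ ≈ 3.13 atm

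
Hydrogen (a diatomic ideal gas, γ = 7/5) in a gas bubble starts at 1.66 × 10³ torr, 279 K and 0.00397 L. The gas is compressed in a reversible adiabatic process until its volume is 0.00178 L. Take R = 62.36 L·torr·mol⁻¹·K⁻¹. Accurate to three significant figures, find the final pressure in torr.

Adiabatic (γ = 7/5), T V^(γ−1) and P V^γ constant: T₂ = T₁·(V₁/V₂)^(γ−1) = 384.5 K; P₂ = P₁·(V₁/V₂)^γ = 5103 torr.

P₂ ≈ 5.10e+03 torr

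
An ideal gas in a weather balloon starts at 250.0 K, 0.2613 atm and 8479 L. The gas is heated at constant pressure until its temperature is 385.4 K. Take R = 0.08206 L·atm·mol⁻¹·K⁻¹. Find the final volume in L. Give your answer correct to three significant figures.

V₂ ≈ 1.31e+04 L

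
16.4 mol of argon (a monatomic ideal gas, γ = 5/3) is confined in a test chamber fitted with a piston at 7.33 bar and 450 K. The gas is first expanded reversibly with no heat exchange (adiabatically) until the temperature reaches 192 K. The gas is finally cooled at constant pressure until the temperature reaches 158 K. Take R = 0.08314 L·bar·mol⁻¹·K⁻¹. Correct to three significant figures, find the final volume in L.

V₃ ≈ 247 L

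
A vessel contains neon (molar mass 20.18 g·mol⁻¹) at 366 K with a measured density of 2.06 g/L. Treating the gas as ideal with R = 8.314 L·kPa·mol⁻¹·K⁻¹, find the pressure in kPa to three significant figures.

P ≈ 311 kPa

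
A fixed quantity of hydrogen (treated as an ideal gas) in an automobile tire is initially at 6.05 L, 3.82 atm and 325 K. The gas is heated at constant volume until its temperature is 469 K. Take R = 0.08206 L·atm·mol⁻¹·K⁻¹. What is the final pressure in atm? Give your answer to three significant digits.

V constant ⇒ P ∝ T: V₂ = V₁; P₂ = P₁·(T₂/T₁) = 5.513 atm.

P₂ ≈ 5.51 atm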